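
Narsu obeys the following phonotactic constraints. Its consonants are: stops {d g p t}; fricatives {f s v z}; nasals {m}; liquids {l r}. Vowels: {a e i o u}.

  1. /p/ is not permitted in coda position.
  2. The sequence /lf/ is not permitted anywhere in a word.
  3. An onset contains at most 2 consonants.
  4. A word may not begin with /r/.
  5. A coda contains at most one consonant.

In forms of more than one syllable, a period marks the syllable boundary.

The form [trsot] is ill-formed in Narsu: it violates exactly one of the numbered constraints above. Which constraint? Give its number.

3

[trsot]: syllable 1 onset /trs/ has 3 consonants (> 2).
This is a violation of constraint 3: "An onset contains at most 2 consonants."
The remaining constraints (1, 2, 4, 5) are satisfied.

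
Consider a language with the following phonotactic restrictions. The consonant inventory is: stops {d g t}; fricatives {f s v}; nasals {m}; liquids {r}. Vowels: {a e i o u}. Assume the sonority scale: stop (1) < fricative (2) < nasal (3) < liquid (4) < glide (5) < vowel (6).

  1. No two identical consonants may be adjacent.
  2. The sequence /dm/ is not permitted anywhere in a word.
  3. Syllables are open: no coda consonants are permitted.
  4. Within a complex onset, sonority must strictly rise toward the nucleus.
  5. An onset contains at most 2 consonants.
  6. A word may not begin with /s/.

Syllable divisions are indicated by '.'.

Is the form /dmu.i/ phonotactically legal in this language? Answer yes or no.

/dmu.i/ — violates constraint 2: contains banned sequence /dm/ → phonotactically illegal

no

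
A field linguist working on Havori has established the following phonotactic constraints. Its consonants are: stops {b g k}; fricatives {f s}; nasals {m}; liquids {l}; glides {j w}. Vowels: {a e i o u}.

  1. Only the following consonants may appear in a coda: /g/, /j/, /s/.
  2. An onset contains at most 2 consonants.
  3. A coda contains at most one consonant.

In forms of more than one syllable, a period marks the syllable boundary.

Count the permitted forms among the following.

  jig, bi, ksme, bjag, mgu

4

jig — σ1 onset /j/, coda /g/ ok → permitted
bi — σ1 onset /b/, coda /∅/ ok → permitted
ksme — violates constraint 2: syllable 1 onset /ksm/ has 3 consonants (> 2) → not permitted
bjag — σ1 onset /bj/ (2C), coda /g/ ok → permitted
mgu — σ1 onset /mg/ (2C), coda /∅/ ok → permitted
Permitted: jig, bi, bjag, mgu → 4.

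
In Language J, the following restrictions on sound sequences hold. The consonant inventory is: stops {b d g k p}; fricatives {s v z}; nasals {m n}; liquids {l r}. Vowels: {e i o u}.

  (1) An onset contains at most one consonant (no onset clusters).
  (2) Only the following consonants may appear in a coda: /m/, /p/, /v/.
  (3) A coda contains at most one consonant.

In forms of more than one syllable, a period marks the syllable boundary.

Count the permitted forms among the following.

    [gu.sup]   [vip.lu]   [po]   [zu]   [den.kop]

[gu.sup] — σ1 onset /g/, coda /∅/ ok; σ2 onset /s/, coda /p/ ok → permitted
[vip.lu] — σ1 onset /v/, coda /p/ ok; σ2 onset /l/, coda /∅/ ok → permitted
[po] — σ1 onset /p/, coda /∅/ ok → permitted
[zu] — σ1 onset /z/, coda /∅/ ok → permitted
[den.kop] — violates constraint 2: syllable 1 coda contains /n/, which is not a licensed coda consonant → not permitted
Permitted: [gu.sup], [vip.lu], [po], [zu] → 4.

4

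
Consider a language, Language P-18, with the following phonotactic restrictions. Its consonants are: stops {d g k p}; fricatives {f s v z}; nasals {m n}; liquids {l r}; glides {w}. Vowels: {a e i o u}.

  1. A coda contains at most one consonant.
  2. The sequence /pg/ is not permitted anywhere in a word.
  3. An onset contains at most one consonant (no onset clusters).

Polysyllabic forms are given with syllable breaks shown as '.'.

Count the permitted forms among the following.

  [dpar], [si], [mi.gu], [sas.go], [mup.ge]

[dpar] — violates constraint 3: syllable 1 onset /dp/ has 2 consonants (> 1) → not permitted
[si] — σ1 onset /s/, coda /∅/ ok → permitted
[mi.gu] — σ1 onset /m/, coda /∅/ ok; σ2 onset /g/, coda /∅/ ok → permitted
[sas.go] — σ1 onset /s/, coda /s/ ok; σ2 onset /g/, coda /∅/ ok → permitted
[mup.ge] — violates constraint 2: contains banned sequence /pg/ → not permitted
Permitted: [si], [mi.gu], [sas.go] → 3.

3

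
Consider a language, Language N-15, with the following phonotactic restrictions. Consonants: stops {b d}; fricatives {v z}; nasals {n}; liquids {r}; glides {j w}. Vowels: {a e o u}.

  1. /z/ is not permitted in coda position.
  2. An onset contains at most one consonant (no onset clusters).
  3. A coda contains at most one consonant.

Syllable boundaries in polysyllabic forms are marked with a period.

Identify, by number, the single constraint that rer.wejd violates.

3

rer.wejd: syllable 2 coda /jd/ has 2 consonants (> 1).
This is a violation of constraint 3: "A coda contains at most one consonant."
The remaining constraints (1, 2) are satisfied.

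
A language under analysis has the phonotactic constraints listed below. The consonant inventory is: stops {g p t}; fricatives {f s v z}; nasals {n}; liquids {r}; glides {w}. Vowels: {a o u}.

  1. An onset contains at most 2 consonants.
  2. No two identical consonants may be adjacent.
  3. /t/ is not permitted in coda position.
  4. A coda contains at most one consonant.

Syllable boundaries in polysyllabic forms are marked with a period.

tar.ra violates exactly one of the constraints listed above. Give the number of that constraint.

tar.ra: adjacent identical consonants /rr/.
This is a violation of constraint 2: "No two identical consonants may be adjacent."
The remaining constraints (1, 3, 4) are satisfied.

2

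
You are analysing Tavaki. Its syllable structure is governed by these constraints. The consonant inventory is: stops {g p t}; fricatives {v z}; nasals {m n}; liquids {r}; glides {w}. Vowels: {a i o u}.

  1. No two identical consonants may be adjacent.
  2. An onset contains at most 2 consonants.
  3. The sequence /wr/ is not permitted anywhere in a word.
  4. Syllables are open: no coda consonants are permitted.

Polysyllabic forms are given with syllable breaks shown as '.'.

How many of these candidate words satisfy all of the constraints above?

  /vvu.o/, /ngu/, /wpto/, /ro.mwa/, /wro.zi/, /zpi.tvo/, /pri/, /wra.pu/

4

/vvu.o/ — violates constraint 1: adjacent identical consonants /vv/ → illicit
/ngu/ — σ1 onset /ng/ (2C), coda /∅/ ok → licit
/wpto/ — violates constraint 2: syllable 1 onset /wpt/ has 3 consonants (> 2) → illicit
/ro.mwa/ — σ1 onset /r/, coda /∅/ ok; σ2 onset /mw/ (2C), coda /∅/ ok → licit
/wro.zi/ — violates constraint 3: contains banned sequence /wr/ → illicit
/zpi.tvo/ — σ1 onset /zp/ (2C), coda /∅/ ok; σ2 onset /tv/ (2C), coda /∅/ ok → licit
/pri/ — σ1 onset /pr/ (2C), coda /∅/ ok → licit
/wra.pu/ — violates constraint 3: contains banned sequence /wr/ → illicit
Licit: /ngu/, /ro.mwa/, /zpi.tvo/, /pri/ → 4.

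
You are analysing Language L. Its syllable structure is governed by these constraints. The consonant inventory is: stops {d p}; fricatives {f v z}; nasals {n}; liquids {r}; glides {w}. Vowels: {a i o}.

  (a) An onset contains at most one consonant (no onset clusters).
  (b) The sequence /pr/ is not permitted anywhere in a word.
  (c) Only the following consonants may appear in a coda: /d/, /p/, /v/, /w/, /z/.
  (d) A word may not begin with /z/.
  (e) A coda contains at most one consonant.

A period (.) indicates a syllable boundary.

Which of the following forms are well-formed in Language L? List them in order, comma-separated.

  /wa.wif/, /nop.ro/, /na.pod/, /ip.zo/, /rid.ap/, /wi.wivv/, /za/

/wa.wif/ — violates constraint (c): syllable 2 coda contains /f/, which is not a licensed coda consonant → ill-formed
/nop.ro/ — violates constraint (b): contains banned sequence /pr/ → ill-formed
/na.pod/ — σ1 onset /n/, coda /∅/ ok; σ2 onset /p/, coda /d/ ok → well-formed
/ip.zo/ — σ1 onset /∅/, coda /p/ ok; σ2 onset /z/, coda /∅/ ok → well-formed
/rid.ap/ — σ1 onset /r/, coda /d/ ok; σ2 onset /∅/, coda /p/ ok → well-formed
/wi.wivv/ — violates constraint (e): syllable 2 coda /vv/ has 2 consonants (> 1) → ill-formed
/za/ — violates constraint (d): word begins with /z/ → ill-formed

/na.pod/, /ip.zo/, /rid.ap/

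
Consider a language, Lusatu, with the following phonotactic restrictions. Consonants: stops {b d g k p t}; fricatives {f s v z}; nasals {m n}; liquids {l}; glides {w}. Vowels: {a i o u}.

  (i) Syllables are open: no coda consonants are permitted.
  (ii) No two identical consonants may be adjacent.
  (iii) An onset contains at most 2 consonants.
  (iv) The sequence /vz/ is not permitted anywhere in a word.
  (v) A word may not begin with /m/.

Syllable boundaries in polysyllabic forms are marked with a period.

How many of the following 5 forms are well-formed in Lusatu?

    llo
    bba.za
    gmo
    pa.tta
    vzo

1

llo — violates constraint (ii): adjacent identical consonants /ll/ → ill-formed
bba.za — violates constraint (ii): adjacent identical consonants /bb/ → ill-formed
gmo — σ1 onset /gm/ (2C), coda /∅/ ok → well-formed
pa.tta — violates constraint (ii): adjacent identical consonants /tt/ → ill-formed
vzo — violates constraint (iv): contains banned sequence /vz/ → ill-formed
Well-formed: gmo → 1.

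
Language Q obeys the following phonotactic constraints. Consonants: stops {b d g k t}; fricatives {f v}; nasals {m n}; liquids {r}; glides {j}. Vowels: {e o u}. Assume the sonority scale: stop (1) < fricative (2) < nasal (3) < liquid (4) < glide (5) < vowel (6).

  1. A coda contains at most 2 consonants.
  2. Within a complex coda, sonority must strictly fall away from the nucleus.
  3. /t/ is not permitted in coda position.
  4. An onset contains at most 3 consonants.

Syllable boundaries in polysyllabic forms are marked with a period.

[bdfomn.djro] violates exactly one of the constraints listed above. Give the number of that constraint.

[bdfomn.djro]: syllable 1 coda /mn/: /m/ (nasal, 3) → /n/ (nasal, 3) does not fall.
This is a violation of constraint 2: "Within a complex coda, sonority must strictly fall away from the nucleus."
The remaining constraints (1, 3, 4) are satisfied.

2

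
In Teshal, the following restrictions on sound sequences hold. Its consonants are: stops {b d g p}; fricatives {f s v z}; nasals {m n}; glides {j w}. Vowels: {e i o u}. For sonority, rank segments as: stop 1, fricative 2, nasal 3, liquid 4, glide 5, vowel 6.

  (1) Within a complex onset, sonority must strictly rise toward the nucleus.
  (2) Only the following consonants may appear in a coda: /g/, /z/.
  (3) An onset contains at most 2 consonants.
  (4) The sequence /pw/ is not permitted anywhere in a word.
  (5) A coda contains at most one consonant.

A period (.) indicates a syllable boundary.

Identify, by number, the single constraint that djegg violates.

5

djegg: syllable 1 coda /gg/ has 2 consonants (> 1).
This is a violation of constraint 5: "A coda contains at most one consonant."
The remaining constraints (1, 2, 3, 4) are satisfied.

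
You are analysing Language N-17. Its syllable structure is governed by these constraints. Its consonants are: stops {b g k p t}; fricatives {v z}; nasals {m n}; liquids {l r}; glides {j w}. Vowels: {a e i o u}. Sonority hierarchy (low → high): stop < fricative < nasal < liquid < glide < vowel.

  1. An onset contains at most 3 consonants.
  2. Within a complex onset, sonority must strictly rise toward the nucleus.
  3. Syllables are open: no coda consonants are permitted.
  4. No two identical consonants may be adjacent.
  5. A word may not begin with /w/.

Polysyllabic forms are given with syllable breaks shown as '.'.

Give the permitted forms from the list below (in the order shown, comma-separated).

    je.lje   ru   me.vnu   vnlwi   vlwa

je.lje — σ1 onset /j/, coda /∅/ ok; σ2 onset /lj/ (4→5 rises), coda /∅/ ok → permitted
ru — σ1 onset /r/, coda /∅/ ok → permitted
me.vnu — σ1 onset /m/, coda /∅/ ok; σ2 onset /vn/ (2→3 rises), coda /∅/ ok → permitted
vnlwi — violates constraint 1: syllable 1 onset /vnlw/ has 4 consonants (> 3) → not permitted
vlwa — σ1 onset /vlw/ (2→4→5 rises), coda /∅/ ok → permitted

je.lje, ru, me.vnu, vlwa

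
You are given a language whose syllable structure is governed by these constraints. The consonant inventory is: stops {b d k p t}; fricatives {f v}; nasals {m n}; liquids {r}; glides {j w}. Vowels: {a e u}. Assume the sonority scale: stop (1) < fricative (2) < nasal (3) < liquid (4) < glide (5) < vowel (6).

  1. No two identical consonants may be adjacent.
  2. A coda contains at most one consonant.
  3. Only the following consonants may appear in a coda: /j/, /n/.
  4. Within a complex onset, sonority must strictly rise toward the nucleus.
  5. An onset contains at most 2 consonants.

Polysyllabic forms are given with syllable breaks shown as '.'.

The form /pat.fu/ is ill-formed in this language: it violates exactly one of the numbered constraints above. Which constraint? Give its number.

3

/pat.fu/: syllable 1 coda contains /t/, which is not a licensed coda consonant.
This is a violation of constraint 3: "Only the following consonants may appear in a coda: /j/, /n/."
The remaining constraints (1, 2, 4, 5) are satisfied.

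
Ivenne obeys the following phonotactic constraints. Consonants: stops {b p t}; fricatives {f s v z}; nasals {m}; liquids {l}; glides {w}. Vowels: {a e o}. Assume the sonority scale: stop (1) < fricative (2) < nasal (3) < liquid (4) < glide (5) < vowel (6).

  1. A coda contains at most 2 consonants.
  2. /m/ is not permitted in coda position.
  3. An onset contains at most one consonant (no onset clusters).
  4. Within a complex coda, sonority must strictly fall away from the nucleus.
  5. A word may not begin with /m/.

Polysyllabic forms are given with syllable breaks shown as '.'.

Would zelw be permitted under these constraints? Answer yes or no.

no

zelw — violates constraint 4: syllable 1 coda /lw/: /l/ (liquid, 4) → /w/ (glide, 5) does not fall → not permitted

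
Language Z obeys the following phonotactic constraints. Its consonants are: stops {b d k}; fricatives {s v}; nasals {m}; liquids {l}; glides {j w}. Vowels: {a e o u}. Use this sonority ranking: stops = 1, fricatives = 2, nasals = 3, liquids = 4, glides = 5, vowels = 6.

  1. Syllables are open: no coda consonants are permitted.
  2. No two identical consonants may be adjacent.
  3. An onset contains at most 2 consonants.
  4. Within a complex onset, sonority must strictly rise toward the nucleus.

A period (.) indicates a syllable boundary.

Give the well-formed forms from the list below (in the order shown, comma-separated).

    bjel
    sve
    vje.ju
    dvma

bjel — violates constraint 1: syllable 1 coda /l/ has 1 consonant (> 0) → ill-formed
sve — violates constraint 4: syllable 1 onset /sv/: /s/ (fricative, 2) → /v/ (fricative, 2) does not rise → ill-formed
vje.ju — σ1 onset /vj/ (2→5 rises), coda /∅/ ok; σ2 onset /j/, coda /∅/ ok → well-formed
dvma — violates constraint 3: syllable 1 onset /dvm/ has 3 consonants (> 2) → ill-formed

vje.ju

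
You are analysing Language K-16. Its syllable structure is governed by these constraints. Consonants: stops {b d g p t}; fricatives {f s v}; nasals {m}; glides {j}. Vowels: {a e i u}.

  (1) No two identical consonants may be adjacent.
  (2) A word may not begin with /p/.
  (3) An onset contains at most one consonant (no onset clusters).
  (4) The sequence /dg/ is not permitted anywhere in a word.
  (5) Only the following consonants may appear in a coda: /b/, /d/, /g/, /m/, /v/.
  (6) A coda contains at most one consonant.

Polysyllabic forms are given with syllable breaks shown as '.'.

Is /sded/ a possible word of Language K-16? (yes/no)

/sded/ — violates constraint 3: syllable 1 onset /sd/ has 2 consonants (> 1) → ill-formed

no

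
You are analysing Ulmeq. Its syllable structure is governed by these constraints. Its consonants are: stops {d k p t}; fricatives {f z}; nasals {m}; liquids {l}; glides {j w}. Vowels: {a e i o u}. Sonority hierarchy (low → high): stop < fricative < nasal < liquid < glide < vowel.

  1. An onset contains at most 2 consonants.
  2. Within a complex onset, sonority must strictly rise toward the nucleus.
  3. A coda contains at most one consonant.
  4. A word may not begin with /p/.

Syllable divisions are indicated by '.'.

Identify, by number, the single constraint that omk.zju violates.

omk.zju: syllable 1 coda /mk/ has 2 consonants (> 1).
This is a violation of constraint 3: "A coda contains at most one consonant."
The remaining constraints (1, 2, 4) are satisfied.

3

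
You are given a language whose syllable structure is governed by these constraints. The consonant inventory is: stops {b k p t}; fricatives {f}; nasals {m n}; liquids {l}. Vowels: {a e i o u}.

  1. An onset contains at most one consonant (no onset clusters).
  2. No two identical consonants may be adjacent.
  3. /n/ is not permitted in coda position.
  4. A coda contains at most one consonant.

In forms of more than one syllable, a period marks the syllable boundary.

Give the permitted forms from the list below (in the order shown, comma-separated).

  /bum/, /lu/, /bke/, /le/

/bum/ — σ1 onset /b/, coda /m/ ok → permitted
/lu/ — σ1 onset /l/, coda /∅/ ok → permitted
/bke/ — violates constraint 1: syllable 1 onset /bk/ has 2 consonants (> 1) → not permitted
/le/ — σ1 onset /l/, coda /∅/ ok → permitted

/bum/, /lu/, /le/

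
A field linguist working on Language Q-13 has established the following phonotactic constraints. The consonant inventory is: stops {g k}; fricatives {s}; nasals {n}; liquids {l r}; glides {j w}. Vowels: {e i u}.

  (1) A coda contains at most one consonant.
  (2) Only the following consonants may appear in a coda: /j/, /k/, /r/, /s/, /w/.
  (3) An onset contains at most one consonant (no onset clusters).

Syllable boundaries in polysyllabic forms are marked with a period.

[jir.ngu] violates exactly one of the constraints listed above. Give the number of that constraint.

3

[jir.ngu]: syllable 2 onset /ng/ has 2 consonants (> 1).
This is a violation of constraint 3: "An onset contains at most one consonant (no onset clusters)."
The remaining constraints (1, 2) are satisfied.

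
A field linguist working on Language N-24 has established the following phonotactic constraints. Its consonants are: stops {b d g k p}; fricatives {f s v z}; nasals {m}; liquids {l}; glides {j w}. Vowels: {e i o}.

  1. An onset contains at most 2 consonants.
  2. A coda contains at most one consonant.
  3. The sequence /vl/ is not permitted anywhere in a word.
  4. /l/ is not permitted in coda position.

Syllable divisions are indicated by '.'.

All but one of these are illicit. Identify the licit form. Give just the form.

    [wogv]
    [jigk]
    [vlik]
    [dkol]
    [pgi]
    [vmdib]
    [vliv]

[wogv] — violates constraint 2: syllable 1 coda /gv/ has 2 consonants (> 1) → illicit
[jigk] — violates constraint 2: syllable 1 coda /gk/ has 2 consonants (> 1) → illicit
[vlik] — violates constraint 3: contains banned sequence /vl/ → illicit
[dkol] — violates constraint 4: syllable 1 coda contains /l/ → illicit
[pgi] — σ1 onset /pg/ (2C), coda /∅/ ok → licit
[vmdib] — violates constraint 1: syllable 1 onset /vmd/ has 3 consonants (> 2) → illicit
[vliv] — violates constraint 3: contains banned sequence /vl/ → illicit

[pgi]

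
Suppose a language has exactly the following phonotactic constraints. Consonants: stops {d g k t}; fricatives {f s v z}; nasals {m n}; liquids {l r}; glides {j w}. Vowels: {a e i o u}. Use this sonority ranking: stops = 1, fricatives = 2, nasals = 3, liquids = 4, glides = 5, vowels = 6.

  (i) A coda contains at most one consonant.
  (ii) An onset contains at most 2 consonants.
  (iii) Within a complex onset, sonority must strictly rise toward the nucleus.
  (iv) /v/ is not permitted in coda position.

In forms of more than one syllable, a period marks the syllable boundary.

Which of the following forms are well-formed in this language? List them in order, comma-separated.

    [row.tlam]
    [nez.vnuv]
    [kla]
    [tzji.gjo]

[row.tlam] — σ1 onset /r/, coda /w/ ok; σ2 onset /tl/ (1→4 rises), coda /m/ ok → well-formed
[nez.vnuv] — violates constraint (iv): syllable 2 coda contains /v/ → ill-formed
[kla] — σ1 onset /kl/ (1→4 rises), coda /∅/ ok → well-formed
[tzji.gjo] — violates constraint (ii): syllable 1 onset /tzj/ has 3 consonants (> 2) → ill-formed

[row.tlam], [kla]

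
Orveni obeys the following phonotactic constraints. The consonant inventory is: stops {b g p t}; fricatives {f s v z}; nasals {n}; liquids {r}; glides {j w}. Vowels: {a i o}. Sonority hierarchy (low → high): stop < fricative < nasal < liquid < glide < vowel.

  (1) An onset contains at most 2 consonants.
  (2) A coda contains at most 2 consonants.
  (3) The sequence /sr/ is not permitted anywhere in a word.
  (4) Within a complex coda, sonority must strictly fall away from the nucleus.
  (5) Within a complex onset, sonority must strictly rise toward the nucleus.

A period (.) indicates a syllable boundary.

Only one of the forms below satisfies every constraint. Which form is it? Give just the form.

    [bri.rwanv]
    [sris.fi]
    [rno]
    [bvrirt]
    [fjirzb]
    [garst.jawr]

[bri.rwanv] — σ1 onset /br/ (1→4 rises), coda /∅/ ok; σ2 onset /rw/ (4→5 rises), coda /nv/ (3→2 falls) ok → permitted
[sris.fi] — violates constraint 3: contains banned sequence /sr/ → not permitted
[rno] — violates constraint 5: syllable 1 onset /rn/: /r/ (liquid, 4) → /n/ (nasal, 3) does not rise → not permitted
[bvrirt] — violates constraint 1: syllable 1 onset /bvr/ has 3 consonants (> 2) → not permitted
[fjirzb] — violates constraint 2: syllable 1 coda /rzb/ has 3 consonants (> 2) → not permitted
[garst.jawr] — violates constraint 2: syllable 1 coda /rst/ has 3 consonants (> 2) → not permitted

[bri.rwanv]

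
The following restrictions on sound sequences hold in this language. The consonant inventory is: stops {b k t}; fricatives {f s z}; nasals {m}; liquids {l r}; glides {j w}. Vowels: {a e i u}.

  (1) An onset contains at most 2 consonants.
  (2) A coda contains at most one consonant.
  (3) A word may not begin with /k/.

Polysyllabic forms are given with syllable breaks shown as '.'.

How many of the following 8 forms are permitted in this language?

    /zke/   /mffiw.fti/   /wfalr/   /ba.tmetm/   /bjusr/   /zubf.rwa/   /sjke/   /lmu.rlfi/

1

/zke/ — σ1 onset /zk/ (2C), coda /∅/ ok → permitted
/mffiw.fti/ — violates constraint 1: syllable 1 onset /mff/ has 3 consonants (> 2) → not permitted
/wfalr/ — violates constraint 2: syllable 1 coda /lr/ has 2 consonants (> 1) → not permitted
/ba.tmetm/ — violates constraint 2: syllable 2 coda /tm/ has 2 consonants (> 1) → not permitted
/bjusr/ — violates constraint 2: syllable 1 coda /sr/ has 2 consonants (> 1) → not permitted
/zubf.rwa/ — violates constraint 2: syllable 1 coda /bf/ has 2 consonants (> 1) → not permitted
/sjke/ — violates constraint 1: syllable 1 onset /sjk/ has 3 consonants (> 2) → not permitted
/lmu.rlfi/ — violates constraint 1: syllable 2 onset /rlf/ has 3 consonants (> 2) → not permitted
Permitted: /zke/ → 1.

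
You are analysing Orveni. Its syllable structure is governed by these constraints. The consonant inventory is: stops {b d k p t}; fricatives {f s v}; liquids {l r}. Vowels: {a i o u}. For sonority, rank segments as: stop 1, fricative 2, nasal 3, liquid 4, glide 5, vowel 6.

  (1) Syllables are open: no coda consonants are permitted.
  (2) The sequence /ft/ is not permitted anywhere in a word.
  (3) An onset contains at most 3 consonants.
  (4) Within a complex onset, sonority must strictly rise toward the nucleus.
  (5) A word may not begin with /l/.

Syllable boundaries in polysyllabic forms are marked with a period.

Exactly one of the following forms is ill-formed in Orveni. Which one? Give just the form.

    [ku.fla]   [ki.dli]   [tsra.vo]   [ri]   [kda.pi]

[ku.fla] — σ1 onset /k/, coda /∅/ ok; σ2 onset /fl/ (2→4 rises), coda /∅/ ok → well-formed
[ki.dli] — σ1 onset /k/, coda /∅/ ok; σ2 onset /dl/ (1→4 rises), coda /∅/ ok → well-formed
[tsra.vo] — σ1 onset /tsr/ (1→2→4 rises), coda /∅/ ok; σ2 onset /v/, coda /∅/ ok → well-formed
[ri] — σ1 onset /r/, coda /∅/ ok → well-formed
[kda.pi] — violates constraint 4: syllable 1 onset /kd/: /k/ (stop, 1) → /d/ (stop, 1) does not rise → ill-formed

[kda.pi]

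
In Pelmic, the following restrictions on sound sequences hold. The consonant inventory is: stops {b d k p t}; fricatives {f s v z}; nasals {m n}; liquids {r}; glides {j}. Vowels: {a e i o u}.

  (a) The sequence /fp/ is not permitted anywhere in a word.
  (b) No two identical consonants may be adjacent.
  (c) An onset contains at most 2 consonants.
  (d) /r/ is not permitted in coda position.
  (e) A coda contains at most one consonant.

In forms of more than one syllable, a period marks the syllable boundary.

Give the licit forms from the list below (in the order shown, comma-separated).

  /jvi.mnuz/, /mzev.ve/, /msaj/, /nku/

/jvi.mnuz/, /msaj/, /nku/

/jvi.mnuz/ — σ1 onset /jv/ (2C), coda /∅/ ok; σ2 onset /mn/ (2C), coda /z/ ok → licit
/mzev.ve/ — violates constraint (b): adjacent identical consonants /vv/ → illicit
/msaj/ — σ1 onset /ms/ (2C), coda /j/ ok → licit
/nku/ — σ1 onset /nk/ (2C), coda /∅/ ok → licit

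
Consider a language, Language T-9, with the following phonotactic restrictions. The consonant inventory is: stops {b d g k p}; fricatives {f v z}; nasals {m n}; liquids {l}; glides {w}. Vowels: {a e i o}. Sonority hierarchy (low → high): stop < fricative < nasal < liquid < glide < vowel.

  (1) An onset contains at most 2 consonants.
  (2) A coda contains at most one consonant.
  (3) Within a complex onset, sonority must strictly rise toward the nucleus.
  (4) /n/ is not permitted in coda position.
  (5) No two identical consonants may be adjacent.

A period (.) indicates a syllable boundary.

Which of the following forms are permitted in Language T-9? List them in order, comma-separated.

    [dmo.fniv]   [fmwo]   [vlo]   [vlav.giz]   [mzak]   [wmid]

[dmo.fniv], [vlo], [vlav.giz]

[dmo.fniv] — σ1 onset /dm/ (1→3 rises), coda /∅/ ok; σ2 onset /fn/ (2→3 rises), coda /v/ ok → permitted
[fmwo] — violates constraint 1: syllable 1 onset /fmw/ has 3 consonants (> 2) → not permitted
[vlo] — σ1 onset /vl/ (2→4 rises), coda /∅/ ok → permitted
[vlav.giz] — σ1 onset /vl/ (2→4 rises), coda /v/ ok; σ2 onset /g/, coda /z/ ok → permitted
[mzak] — violates constraint 3: syllable 1 onset /mz/: /m/ (nasal, 3) → /z/ (fricative, 2) does not rise → not permitted
[wmid] — violates constraint 3: syllable 1 onset /wm/: /w/ (glide, 5) → /m/ (nasal, 3) does not rise → not permitted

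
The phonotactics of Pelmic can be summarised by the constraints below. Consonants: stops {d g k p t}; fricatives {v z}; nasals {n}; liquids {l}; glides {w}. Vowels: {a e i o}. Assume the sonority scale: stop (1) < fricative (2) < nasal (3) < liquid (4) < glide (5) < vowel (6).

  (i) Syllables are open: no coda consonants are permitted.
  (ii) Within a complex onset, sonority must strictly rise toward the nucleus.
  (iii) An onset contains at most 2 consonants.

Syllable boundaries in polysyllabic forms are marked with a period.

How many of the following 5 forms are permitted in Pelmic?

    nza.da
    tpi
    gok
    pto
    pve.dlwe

0

nza.da — violates constraint (ii): syllable 1 onset /nz/: /n/ (nasal, 3) → /z/ (fricative, 2) does not rise → not permitted
tpi — violates constraint (ii): syllable 1 onset /tp/: /t/ (stop, 1) → /p/ (stop, 1) does not rise → not permitted
gok — violates constraint (i): syllable 1 coda /k/ has 1 consonant (> 0) → not permitted
pto — violates constraint (ii): syllable 1 onset /pt/: /p/ (stop, 1) → /t/ (stop, 1) does not rise → not permitted
pve.dlwe — violates constraint (iii): syllable 2 onset /dlw/ has 3 consonants (> 2) → not permitted
No form is permitted → 0.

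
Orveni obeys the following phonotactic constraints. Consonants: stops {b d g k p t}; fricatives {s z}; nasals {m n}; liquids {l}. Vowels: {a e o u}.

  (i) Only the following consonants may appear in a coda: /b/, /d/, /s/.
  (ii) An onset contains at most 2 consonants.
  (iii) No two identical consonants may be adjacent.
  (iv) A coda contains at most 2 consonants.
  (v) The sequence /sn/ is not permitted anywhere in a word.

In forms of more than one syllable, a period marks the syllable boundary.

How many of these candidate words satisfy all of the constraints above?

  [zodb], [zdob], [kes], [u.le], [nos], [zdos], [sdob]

[zodb] — σ1 onset /z/, coda /db/ (2C) ok → permitted
[zdob] — σ1 onset /zd/ (2C), coda /b/ ok → permitted
[kes] — σ1 onset /k/, coda /s/ ok → permitted
[u.le] — σ1 onset /∅/, coda /∅/ ok; σ2 onset /l/, coda /∅/ ok → permitted
[nos] — σ1 onset /n/, coda /s/ ok → permitted
[zdos] — σ1 onset /zd/ (2C), coda /s/ ok → permitted
[sdob] — σ1 onset /sd/ (2C), coda /b/ ok → permitted
Permitted: [zodb], [zdob], [kes], [u.le], [nos], [zdos], [sdob] → 7.

7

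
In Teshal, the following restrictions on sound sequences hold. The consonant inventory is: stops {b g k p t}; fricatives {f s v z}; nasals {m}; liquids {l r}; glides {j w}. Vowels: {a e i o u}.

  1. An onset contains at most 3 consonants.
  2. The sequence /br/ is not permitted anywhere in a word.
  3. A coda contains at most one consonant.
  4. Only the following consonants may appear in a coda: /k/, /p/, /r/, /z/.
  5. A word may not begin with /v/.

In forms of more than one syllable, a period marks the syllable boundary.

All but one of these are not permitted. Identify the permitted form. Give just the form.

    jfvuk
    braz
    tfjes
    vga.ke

jfvuk — σ1 onset /jfv/ (3C), coda /k/ ok → permitted
braz — violates constraint 2: contains banned sequence /br/ → not permitted
tfjes — violates constraint 4: syllable 1 coda contains /s/, which is not a licensed coda consonant → not permitted
vga.ke — violates constraint 5: word begins with /v/ → not permitted

jfvuk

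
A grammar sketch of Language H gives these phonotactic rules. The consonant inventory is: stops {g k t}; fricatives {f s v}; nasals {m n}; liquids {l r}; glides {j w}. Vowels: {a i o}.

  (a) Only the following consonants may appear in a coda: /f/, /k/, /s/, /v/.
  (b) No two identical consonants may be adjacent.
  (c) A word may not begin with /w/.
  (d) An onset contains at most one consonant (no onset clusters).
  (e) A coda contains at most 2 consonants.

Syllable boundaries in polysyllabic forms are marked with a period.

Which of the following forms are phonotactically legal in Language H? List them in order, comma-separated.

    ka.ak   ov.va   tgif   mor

ka.ak — σ1 onset /k/, coda /∅/ ok; σ2 onset /∅/, coda /k/ ok → phonotactically legal
ov.va — violates constraint (b): adjacent identical consonants /vv/ → phonotactically illegal
tgif — violates constraint (d): syllable 1 onset /tg/ has 2 consonants (> 1) → phonotactically illegal
mor — violates constraint (a): syllable 1 coda contains /r/, which is not a licensed coda consonant → phonotactically illegal

ka.ak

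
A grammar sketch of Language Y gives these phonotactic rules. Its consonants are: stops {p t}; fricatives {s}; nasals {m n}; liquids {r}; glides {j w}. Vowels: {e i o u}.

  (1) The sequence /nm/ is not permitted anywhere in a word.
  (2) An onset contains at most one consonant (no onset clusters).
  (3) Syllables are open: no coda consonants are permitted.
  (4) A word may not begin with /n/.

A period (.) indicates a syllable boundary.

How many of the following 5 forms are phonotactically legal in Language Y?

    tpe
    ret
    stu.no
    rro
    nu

0

tpe — violates constraint 2: syllable 1 onset /tp/ has 2 consonants (> 1) → phonotactically illegal
ret — violates constraint 3: syllable 1 coda /t/ has 1 consonant (> 0) → phonotactically illegal
stu.no — violates constraint 2: syllable 1 onset /st/ has 2 consonants (> 1) → phonotactically illegal
rro — violates constraint 2: syllable 1 onset /rr/ has 2 consonants (> 1) → phonotactically illegal
nu — violates constraint 4: word begins with /n/ → phonotactically illegal
No form is phonotactically legal → 0.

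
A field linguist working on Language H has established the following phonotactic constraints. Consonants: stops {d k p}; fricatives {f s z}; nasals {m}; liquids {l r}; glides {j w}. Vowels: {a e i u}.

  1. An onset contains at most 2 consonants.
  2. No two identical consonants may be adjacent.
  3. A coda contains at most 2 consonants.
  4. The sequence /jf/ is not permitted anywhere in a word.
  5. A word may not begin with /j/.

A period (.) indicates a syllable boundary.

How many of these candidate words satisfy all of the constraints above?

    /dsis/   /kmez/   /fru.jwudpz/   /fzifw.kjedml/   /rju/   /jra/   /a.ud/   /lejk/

5

/dsis/ — σ1 onset /ds/ (2C), coda /s/ ok → phonotactically legal
/kmez/ — σ1 onset /km/ (2C), coda /z/ ok → phonotactically legal
/fru.jwudpz/ — violates constraint 3: syllable 2 coda /dpz/ has 3 consonants (> 2) → phonotactically illegal
/fzifw.kjedml/ — violates constraint 3: syllable 2 coda /dml/ has 3 consonants (> 2) → phonotactically illegal
/rju/ — σ1 onset /rj/ (2C), coda /∅/ ok → phonotactically legal
/jra/ — violates constraint 5: word begins with /j/ → phonotactically illegal
/a.ud/ — σ1 onset /∅/, coda /∅/ ok; σ2 onset /∅/, coda /d/ ok → phonotactically legal
/lejk/ — σ1 onset /l/, coda /jk/ (2C) ok → phonotactically legal
Phonotactically legal: /dsis/, /kmez/, /rju/, /a.ud/, /lejk/ → 5.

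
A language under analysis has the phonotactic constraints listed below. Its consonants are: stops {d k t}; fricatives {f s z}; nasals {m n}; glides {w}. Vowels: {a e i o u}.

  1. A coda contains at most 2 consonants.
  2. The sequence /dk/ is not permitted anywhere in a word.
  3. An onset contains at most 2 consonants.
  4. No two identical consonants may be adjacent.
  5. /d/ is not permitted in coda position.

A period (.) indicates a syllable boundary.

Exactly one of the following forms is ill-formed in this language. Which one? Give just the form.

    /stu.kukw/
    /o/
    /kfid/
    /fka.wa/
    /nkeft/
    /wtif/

/stu.kukw/ — σ1 onset /st/ (2C), coda /∅/ ok; σ2 onset /k/, coda /kw/ (2C) ok → well-formed
/o/ — σ1 onset /∅/, coda /∅/ ok → well-formed
/kfid/ — violates constraint 5: syllable 1 coda contains /d/ → ill-formed
/fka.wa/ — σ1 onset /fk/ (2C), coda /∅/ ok; σ2 onset /w/, coda /∅/ ok → well-formed
/nkeft/ — σ1 onset /nk/ (2C), coda /ft/ (2C) ok → well-formed
/wtif/ — σ1 onset /wt/ (2C), coda /f/ ok → well-formed

/kfid/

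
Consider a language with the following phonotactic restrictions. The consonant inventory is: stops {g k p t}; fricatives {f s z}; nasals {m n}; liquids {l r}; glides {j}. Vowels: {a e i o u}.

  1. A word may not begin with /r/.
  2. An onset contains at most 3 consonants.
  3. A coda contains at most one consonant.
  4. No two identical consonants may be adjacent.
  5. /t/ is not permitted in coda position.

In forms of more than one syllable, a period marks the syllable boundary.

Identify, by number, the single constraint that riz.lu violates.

riz.lu: word begins with /r/.
This is a violation of constraint 1: "A word may not begin with /r/."
The remaining constraints (2, 3, 4, 5) are satisfied.

1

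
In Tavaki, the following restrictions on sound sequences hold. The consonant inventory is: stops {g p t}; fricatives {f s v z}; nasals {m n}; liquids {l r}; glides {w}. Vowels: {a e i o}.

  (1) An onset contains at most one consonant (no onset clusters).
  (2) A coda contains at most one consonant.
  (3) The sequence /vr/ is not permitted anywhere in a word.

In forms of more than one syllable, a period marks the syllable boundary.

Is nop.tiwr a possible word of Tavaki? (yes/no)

no

nop.tiwr — violates constraint 2: syllable 2 coda /wr/ has 2 consonants (> 1) → not permitted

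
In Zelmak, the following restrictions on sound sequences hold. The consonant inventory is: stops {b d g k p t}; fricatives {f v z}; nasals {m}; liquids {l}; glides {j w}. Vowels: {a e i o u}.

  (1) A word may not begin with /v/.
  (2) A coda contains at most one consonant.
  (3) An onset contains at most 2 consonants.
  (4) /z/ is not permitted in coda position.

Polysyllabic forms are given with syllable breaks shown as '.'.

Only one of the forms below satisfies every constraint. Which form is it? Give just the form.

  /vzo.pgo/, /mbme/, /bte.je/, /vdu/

/bte.je/

/vzo.pgo/ — violates constraint 1: word begins with /v/ → not permitted
/mbme/ — violates constraint 3: syllable 1 onset /mbm/ has 3 consonants (> 2) → not permitted
/bte.je/ — σ1 onset /bt/ (2C), coda /∅/ ok; σ2 onset /j/, coda /∅/ ok → permitted
/vdu/ — violates constraint 1: word begins with /v/ → not permitted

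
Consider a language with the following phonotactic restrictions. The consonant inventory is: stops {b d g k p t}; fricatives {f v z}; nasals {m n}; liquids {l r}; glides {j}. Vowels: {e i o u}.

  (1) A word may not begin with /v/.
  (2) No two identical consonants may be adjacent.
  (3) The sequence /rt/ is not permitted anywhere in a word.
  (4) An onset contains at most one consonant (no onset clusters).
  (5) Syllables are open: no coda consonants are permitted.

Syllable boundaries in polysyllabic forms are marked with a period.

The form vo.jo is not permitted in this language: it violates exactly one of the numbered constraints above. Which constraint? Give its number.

1

vo.jo: word begins with /v/.
This is a violation of constraint 1: "A word may not begin with /v/."
The remaining constraints (2, 3, 4, 5) are satisfied.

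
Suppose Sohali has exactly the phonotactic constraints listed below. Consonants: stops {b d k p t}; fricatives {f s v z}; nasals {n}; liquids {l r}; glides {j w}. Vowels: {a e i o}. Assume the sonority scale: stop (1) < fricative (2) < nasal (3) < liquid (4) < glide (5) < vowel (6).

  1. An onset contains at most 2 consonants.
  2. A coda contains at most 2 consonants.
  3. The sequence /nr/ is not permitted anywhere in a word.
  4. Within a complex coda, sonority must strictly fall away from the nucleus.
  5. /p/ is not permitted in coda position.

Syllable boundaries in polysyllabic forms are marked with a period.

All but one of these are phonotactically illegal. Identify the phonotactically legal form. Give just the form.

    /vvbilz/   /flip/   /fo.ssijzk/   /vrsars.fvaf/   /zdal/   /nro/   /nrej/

/vvbilz/ — violates constraint 1: syllable 1 onset /vvb/ has 3 consonants (> 2) → phonotactically illegal
/flip/ — violates constraint 5: syllable 1 coda contains /p/ → phonotactically illegal
/fo.ssijzk/ — violates constraint 2: syllable 2 coda /jzk/ has 3 consonants (> 2) → phonotactically illegal
/vrsars.fvaf/ — violates constraint 1: syllable 1 onset /vrs/ has 3 consonants (> 2) → phonotactically illegal
/zdal/ — σ1 onset /zd/ (2C), coda /l/ ok → phonotactically legal
/nro/ — violates constraint 3: contains banned sequence /nr/ → phonotactically illegal
/nrej/ — violates constraint 3: contains banned sequence /nr/ → phonotactically illegal

/zdal/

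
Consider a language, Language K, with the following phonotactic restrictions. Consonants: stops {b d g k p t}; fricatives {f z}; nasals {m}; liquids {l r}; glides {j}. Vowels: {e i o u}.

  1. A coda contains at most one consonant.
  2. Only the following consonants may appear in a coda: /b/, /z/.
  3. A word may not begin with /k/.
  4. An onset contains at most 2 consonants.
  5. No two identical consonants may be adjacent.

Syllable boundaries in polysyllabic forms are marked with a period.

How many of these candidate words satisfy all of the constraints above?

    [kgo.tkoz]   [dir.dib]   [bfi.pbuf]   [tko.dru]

1

[kgo.tkoz] — violates constraint 3: word begins with /k/ → ill-formed
[dir.dib] — violates constraint 2: syllable 1 coda contains /r/, which is not a licensed coda consonant → ill-formed
[bfi.pbuf] — violates constraint 2: syllable 2 coda contains /f/, which is not a licensed coda consonant → ill-formed
[tko.dru] — σ1 onset /tk/ (2C), coda /∅/ ok; σ2 onset /dr/ (2C), coda /∅/ ok → well-formed
Well-formed: [tko.dru] → 1.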